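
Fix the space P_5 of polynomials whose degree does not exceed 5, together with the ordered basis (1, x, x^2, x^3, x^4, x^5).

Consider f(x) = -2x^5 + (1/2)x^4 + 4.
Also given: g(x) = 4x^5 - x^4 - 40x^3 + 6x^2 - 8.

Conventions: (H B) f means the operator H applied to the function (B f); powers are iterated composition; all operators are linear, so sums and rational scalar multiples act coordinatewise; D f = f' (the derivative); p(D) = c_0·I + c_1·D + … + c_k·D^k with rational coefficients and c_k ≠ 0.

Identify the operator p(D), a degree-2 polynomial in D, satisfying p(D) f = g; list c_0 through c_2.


c_0 = -2, c_1 = 0, c_2 = 1

D^0 f = -2x^5 + (1/2)x^4 + 4
D^1 f = -10x^4 + 2x^3
D^2 f = -40x^3 + 6x^2
matching coefficients of g against c_0 f + c_1 Df + … from the top degree down determines the c_i
solution: c_0 = -2, c_1 = 0, c_2 = 1


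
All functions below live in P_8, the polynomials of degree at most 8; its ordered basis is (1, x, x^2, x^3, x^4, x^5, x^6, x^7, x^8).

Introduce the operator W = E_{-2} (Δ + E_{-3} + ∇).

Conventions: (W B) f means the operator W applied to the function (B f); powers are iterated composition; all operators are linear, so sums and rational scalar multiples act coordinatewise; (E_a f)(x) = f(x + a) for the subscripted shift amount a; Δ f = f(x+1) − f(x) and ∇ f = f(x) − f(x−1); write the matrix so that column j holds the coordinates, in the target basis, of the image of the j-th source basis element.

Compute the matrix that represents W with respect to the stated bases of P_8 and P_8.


the matrix is [[1, -3, 17, -99, 545, -2883, 14897, -75939, 384065]; [0, 1, -6, 51, -396, 2725, -17298, 104279, -607512]; [0, 0, 1, -9, 102, -990, 8175, -60543, 417116]; [0, 0, 0, 1, -12, 170, -1980, 19075, -161448]; [0, 0, 0, 0, 1, -15, 255, -3465, 38150]; [0, 0, 0, 0, 0, 1, -18, 357, -5544]; [0, 0, 0, 0, 0, 0, 1, -21, 476]; [0, 0, 0, 0, 0, 0, 0, 1, -24]; [0, 0, 0, 0, 0, 0, 0, 0, 1]] (rows listed top to bottom)

image of 1: 1
image of x: x - 3
image of x^2: x^2 - 6x + 17
image of x^3: x^3 - 9x^2 + 51x - 99
image of x^4: x^4 - 12x^3 + 102x^2 - 396x + 545
image of x^5: x^5 - 15x^4 + 170x^3 - 990x^2 + 2725x - 2883
image of x^6: x^6 - 18x^5 + 255x^4 - 1980x^3 + 8175x^2 - 17298x + 14897
image of x^7: x^7 - 21x^6 + 357x^5 - 3465x^4 + 19075x^3 - 60543x^2 + 104279x - 75939
image of x^8: x^8 - 24x^7 + 476x^6 - 5544x^5 + 38150x^4 - 161448x^3 + 417116x^2 - 607512x + 384065
each image's coordinates form column j of the matrix


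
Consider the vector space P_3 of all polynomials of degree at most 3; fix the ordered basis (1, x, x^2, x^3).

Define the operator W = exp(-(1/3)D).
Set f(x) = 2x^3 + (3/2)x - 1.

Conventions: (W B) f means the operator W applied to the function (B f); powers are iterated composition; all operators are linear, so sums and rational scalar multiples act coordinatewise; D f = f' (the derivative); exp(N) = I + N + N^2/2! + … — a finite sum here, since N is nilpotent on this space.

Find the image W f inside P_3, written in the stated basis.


g(x) = 2x^3 - 2x^2 + (13/6)x - 85/54

order-1 term: -2x^2 - 1/2
order-2 term: (2/3)x
order-3 term: -2/27
the series for exp(-(1/3)D) f terminates at order 3
exp(-(1/3)D) f = 2x^3 - 2x^2 + (13/6)x - 85/54


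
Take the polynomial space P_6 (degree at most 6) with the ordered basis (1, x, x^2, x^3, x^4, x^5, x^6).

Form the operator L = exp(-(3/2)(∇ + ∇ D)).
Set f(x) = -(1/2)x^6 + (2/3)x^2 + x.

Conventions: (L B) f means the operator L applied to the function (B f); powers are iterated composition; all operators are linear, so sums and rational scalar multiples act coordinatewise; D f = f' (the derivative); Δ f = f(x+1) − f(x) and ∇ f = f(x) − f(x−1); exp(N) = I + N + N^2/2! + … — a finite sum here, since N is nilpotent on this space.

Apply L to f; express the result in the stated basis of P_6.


order-1 term: (9/2)x^5 + (45/4)x^4 - 30x^3 + (135/4)x^2 - 20x + 5/4
order-2 term: -(135/8)x^4 - (135/2)x^3 + (675/8)x^2 + (135/4)x - 537/8
order-3 term: (135/4)x^3 + (1215/8)x^2 - (405/8)x - 405/4
order-4 term: -(1215/32)x^2 - (1215/8)x - 405/32
order-5 term: (729/32)x + 3645/64
order-6 term: -729/128
the series for exp(-(3/2)(∇ + ∇ D)) f terminates at order 6
exp(-(3/2)(∇ + ∇ D)) f = -(1/2)x^6 + (9/2)x^5 - (45/8)x^4 - (255/4)x^3 + (22339/96)x^2 - (5279/32)x - 16451/128

the image equals g(x) = -(1/2)x^6 + (9/2)x^5 - (45/8)x^4 - (255/4)x^3 + (22339/96)x^2 - (5279/32)x - 16451/128


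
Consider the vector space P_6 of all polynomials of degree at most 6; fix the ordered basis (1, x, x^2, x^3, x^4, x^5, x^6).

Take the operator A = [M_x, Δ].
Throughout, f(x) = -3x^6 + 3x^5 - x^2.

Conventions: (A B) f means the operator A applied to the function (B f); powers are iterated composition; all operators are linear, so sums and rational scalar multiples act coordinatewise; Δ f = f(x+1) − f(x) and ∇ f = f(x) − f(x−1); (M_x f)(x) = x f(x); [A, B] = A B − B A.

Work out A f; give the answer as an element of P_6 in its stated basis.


Δ f = -18x^5 - 30x^4 - 30x^3 - 15x^2 - 5x - 1
M_x Δ f = -18x^6 - 30x^5 - 30x^4 - 15x^3 - 5x^2 - x
M_x f = -3x^7 + 3x^6 - x^3
Δ M_x f = -21x^6 - 45x^5 - 60x^4 - 45x^3 - 21x^2 - 6x - 1
[M_x, Δ] f = 3x^6 + 15x^5 + 30x^4 + 30x^3 + 16x^2 + 5x + 1

the result is g(x) = 3x^6 + 15x^5 + 30x^4 + 30x^3 + 16x^2 + 5x + 1


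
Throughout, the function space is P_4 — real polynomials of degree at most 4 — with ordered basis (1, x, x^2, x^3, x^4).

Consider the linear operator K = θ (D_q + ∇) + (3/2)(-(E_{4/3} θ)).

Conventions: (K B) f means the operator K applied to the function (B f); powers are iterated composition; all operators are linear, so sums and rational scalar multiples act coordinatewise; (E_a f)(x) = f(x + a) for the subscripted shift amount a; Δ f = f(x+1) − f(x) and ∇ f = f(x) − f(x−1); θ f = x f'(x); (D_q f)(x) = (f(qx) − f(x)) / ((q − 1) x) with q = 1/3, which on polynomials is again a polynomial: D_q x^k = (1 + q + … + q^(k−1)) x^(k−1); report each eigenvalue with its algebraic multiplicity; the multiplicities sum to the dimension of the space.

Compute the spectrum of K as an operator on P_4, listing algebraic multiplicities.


image of 1: 0
image of x: -(3/2)x - 2
image of x^2: -3x^2 - (14/3)x - 16/3
image of x^3: -(9/2)x^3 - (82/9)x^2 - 27x - 32/3
image of x^4: -6x^4 - (140/9)x^3 - 76x^2 - (476/9)x - 512/27
the matrix is upper triangular; its diagonal is (0, -3/2, -3, -9/2, -6)
for a triangular matrix the eigenvalues are the diagonal entries, with algebraic multiplicity their repetition count

λ = -6 (multiplicity 1), λ = -9/2 (multiplicity 1), λ = -3 (multiplicity 1), λ = -3/2 (multiplicity 1), λ = 0 (multiplicity 1)


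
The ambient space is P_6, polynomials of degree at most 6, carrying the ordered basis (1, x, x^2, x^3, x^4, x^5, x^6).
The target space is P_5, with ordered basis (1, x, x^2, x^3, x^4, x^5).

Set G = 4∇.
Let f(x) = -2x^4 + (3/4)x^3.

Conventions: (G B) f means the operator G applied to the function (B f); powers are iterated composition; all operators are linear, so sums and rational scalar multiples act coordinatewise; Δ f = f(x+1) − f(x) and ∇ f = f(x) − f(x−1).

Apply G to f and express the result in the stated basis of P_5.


∇ f = -8x^3 + (57/4)x^2 - (41/4)x + 11/4
(4∇) f = -32x^3 + 57x^2 - 41x + 11

the image equals g(x) = -32x^3 + 57x^2 - 41x + 11


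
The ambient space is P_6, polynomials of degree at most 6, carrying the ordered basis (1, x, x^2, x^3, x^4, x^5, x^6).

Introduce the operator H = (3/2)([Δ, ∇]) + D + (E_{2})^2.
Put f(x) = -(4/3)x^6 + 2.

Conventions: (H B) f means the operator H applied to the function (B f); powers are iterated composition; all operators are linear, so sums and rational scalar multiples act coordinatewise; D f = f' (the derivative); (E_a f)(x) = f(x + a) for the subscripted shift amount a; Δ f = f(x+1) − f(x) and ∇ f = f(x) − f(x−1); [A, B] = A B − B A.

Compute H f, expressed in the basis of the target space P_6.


the result is g(x) = -(4/3)x^6 - 40x^5 - 320x^4 - (5120/3)x^3 - 5120x^2 - 8192x - 16378/3

∇ f = -8x^5 + 20x^4 - (80/3)x^3 + 20x^2 - 8x + 4/3
Δ ∇ f = -40x^4 - 40x^2 - 8/3
Δ f = -8x^5 - 20x^4 - (80/3)x^3 - 20x^2 - 8x - 4/3
∇ Δ f = -40x^4 - 40x^2 - 8/3
[Δ, ∇] f = 0
((3/2)([Δ, ∇])) f = 0
D f = -8x^5
E_{2} f = -(4/3)x^6 - 16x^5 - 80x^4 - (640/3)x^3 - 320x^2 - 256x - 250/3
E_{2} E_{2} f = -(4/3)x^6 - 32x^5 - 320x^4 - (5120/3)x^3 - 5120x^2 - 8192x - 16378/3
((3/2)([Δ, ∇]) + D + (E_{2})^2) f = -(4/3)x^6 - 40x^5 - 320x^4 - (5120/3)x^3 - 5120x^2 - 8192x - 16378/3


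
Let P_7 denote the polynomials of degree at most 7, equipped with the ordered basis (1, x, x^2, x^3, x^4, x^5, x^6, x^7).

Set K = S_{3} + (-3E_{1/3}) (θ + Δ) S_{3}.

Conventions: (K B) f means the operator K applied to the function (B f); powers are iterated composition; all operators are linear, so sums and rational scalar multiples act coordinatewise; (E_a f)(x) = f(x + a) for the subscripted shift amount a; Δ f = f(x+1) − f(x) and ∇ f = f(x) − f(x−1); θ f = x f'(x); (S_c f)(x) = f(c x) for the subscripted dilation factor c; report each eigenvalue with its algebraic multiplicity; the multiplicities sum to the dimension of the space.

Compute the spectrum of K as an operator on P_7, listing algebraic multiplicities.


λ = -43740 (multiplicity 1), λ = -12393 (multiplicity 1), λ = -3402 (multiplicity 1), λ = -891 (multiplicity 1), λ = -216 (multiplicity 1), λ = -45 (multiplicity 1), λ = -6 (multiplicity 1), λ = 1 (multiplicity 1)

image of 1: 1
image of x: -6x - 12
image of x^2: -45x^2 - 90x - 51
image of x^3: -216x^3 - 486x^2 - 486x - 198
image of x^4: -891x^4 - 2268x^3 - 3078x^2 - 2412x - 777
image of x^5: -3402x^5 - 9720x^4 - 16200x^3 - 18360x^2 - 11700x - 3084
image of x^6: -12393x^6 - 39366x^5 - 76545x^4 - 111780x^3 - 105705x^2 - 55566x - 12303
image of x^7: -43740x^7 - 153090x^6 - 336798x^5 - 595350x^4 - 742770x^3 - 584010x^2 - 258426x - 49170
the matrix is upper triangular; its diagonal is (1, -6, -45, -216, -891, -3402, -12393, -43740)
for a triangular matrix the eigenvalues are the diagonal entries, with algebraic multiplicity their repetition count


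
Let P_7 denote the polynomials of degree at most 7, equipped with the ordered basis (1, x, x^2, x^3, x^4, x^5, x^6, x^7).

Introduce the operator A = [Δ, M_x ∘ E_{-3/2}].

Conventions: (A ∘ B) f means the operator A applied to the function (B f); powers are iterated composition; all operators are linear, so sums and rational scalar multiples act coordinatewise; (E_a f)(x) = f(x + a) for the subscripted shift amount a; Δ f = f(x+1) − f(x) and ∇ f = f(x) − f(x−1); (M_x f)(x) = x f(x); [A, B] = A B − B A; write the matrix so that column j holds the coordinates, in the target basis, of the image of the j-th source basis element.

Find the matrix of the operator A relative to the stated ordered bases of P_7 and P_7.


image of 1: 1
image of x: x - 1/2
image of x^2: x^2 - x + 1/4
image of x^3: x^3 - (3/2)x^2 + (3/4)x - 1/8
image of x^4: x^4 - 2x^3 + (3/2)x^2 - (1/2)x + 1/16
image of x^5: x^5 - (5/2)x^4 + (5/2)x^3 - (5/4)x^2 + (5/16)x - 1/32
image of x^6: x^6 - 3x^5 + (15/4)x^4 - (5/2)x^3 + (15/16)x^2 - (3/16)x + 1/64
image of x^7: x^7 - (7/2)x^6 + (21/4)x^5 - (35/8)x^4 + (35/16)x^3 - (21/32)x^2 + (7/64)x - 1/128
each image's coordinates form column j of the matrix

the matrix is [[1, -1/2, 1/4, -1/8, 1/16, -1/32, 1/64, -1/128]; [0, 1, -1, 3/4, -1/2, 5/16, -3/16, 7/64]; [0, 0, 1, -3/2, 3/2, -5/4, 15/16, -21/32]; [0, 0, 0, 1, -2, 5/2, -5/2, 35/16]; [0, 0, 0, 0, 1, -5/2, 15/4, -35/8]; [0, 0, 0, 0, 0, 1, -3, 21/4]; [0, 0, 0, 0, 0, 0, 1, -7/2]; [0, 0, 0, 0, 0, 0, 0, 1]] (rows listed top to bottom)


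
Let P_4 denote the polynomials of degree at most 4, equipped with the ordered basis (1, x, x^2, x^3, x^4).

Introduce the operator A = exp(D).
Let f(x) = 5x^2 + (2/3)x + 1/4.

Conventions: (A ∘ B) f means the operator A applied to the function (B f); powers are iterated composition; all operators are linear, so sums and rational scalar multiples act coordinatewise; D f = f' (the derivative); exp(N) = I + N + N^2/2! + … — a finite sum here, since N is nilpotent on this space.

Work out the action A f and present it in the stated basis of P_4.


g(x) = 5x^2 + (32/3)x + 71/12

order-1 term: 10x + 2/3
order-2 term: 5
the series for exp(D) f terminates at order 2
exp(D) f = 5x^2 + (32/3)x + 71/12


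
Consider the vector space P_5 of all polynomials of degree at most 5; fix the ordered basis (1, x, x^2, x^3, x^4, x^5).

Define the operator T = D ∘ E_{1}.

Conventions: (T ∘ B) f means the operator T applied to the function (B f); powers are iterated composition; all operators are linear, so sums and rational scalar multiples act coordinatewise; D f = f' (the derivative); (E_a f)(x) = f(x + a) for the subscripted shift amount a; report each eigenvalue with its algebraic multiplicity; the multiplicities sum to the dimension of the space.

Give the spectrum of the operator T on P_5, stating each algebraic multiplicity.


λ = 0 (multiplicity 6)

image of 1: 0
image of x: 1
image of x^2: 2x + 2
image of x^3: 3x^2 + 6x + 3
image of x^4: 4x^3 + 12x^2 + 12x + 4
image of x^5: 5x^4 + 20x^3 + 30x^2 + 20x + 5
the matrix is upper triangular; its diagonal is (0, 0, 0, 0, 0, 0)
for a triangular matrix the eigenvalues are the diagonal entries, with algebraic multiplicity their repetition count


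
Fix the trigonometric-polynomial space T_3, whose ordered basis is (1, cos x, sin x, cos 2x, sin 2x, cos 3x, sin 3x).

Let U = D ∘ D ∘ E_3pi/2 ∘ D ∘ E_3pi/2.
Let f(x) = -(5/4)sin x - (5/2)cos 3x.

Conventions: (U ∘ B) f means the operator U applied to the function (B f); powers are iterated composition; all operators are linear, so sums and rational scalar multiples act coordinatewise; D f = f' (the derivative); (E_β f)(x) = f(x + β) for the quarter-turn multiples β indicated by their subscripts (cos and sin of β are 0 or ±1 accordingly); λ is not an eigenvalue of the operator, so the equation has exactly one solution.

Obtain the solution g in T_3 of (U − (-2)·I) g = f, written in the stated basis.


write g with unknown coordinates in the stated basis and equate coefficients in (U − (-2)·I) g = f
solving from the highest basis element down gives g = (1/4)cos x - (1/2)sin x - (5/733)cos 3x - (135/1466)sin 3x
check: U g = -(1/2)cos x - (1/4)sin x - (3645/1466)cos 3x + (135/733)sin 3x
so U g − (-2)·g = -(5/4)sin x - (5/2)cos 3x = f ✓

the image equals g(x) = (1/4)cos x - (1/2)sin x - (5/733)cos 3x - (135/1466)sin 3x


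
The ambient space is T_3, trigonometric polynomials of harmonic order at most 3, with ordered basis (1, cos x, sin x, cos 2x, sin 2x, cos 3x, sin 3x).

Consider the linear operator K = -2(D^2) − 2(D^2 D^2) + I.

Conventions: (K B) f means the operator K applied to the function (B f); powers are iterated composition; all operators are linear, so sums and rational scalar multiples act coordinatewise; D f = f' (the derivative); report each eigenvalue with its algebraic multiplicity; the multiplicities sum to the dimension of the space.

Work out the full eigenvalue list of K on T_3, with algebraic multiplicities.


λ = -143 (multiplicity 2), λ = -23 (multiplicity 2), λ = 1 (multiplicity 3)

image of 1: 1
image of cos x: cos x
image of sin x: sin x
image of cos 2x: -23cos 2x
image of sin 2x: -23sin 2x
image of cos 3x: -143cos 3x
image of sin 3x: -143sin 3x
the matrix is diagonal; its diagonal is (1, 1, 1, -23, -23, -143, -143)
for a triangular matrix the eigenvalues are the diagonal entries, with algebraic multiplicity their repetition count


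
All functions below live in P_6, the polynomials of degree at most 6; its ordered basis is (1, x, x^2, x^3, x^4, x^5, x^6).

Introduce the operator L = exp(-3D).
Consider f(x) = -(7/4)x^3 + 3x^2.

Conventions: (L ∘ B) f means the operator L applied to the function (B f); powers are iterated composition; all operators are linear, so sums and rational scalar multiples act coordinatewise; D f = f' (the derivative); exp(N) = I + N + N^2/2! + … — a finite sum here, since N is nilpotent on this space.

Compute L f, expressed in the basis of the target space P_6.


order-1 term: (63/4)x^2 - 18x
order-2 term: -(189/4)x + 27
order-3 term: 189/4
the series for exp(-3D) f terminates at order 3
exp(-3D) f = -(7/4)x^3 + (75/4)x^2 - (261/4)x + 297/4

g(x) = -(7/4)x^3 + (75/4)x^2 - (261/4)x + 297/4


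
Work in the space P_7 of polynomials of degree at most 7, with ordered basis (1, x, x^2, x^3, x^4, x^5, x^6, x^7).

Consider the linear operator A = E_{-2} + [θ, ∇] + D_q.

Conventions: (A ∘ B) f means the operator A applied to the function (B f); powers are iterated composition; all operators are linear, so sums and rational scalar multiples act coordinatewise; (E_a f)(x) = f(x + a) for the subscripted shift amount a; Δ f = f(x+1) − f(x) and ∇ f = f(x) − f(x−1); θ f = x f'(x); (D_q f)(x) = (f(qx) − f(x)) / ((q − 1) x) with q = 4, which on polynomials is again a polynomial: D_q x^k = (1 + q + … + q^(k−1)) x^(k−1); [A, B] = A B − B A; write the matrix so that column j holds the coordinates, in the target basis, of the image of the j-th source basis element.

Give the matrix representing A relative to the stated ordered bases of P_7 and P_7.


image of 1: 1
image of x: x - 2
image of x^2: x^2 - x + 6
image of x^3: x^3 + 12x^2 + 18x - 11
image of x^4: x^4 + 73x^3 + 36x^2 - 44x + 20
image of x^5: x^5 + 326x^4 + 60x^3 - 110x^2 + 100x - 37
image of x^6: x^6 + 1347x^5 + 90x^4 - 220x^3 + 300x^2 - 222x + 70
image of x^7: x^7 + 5440x^6 + 126x^5 - 385x^4 + 700x^3 - 777x^2 + 490x - 135
each image's coordinates form column j of the matrix

the matrix is [[1, -2, 6, -11, 20, -37, 70, -135]; [0, 1, -1, 18, -44, 100, -222, 490]; [0, 0, 1, 12, 36, -110, 300, -777]; [0, 0, 0, 1, 73, 60, -220, 700]; [0, 0, 0, 0, 1, 326, 90, -385]; [0, 0, 0, 0, 0, 1, 1347, 126]; [0, 0, 0, 0, 0, 0, 1, 5440]; [0, 0, 0, 0, 0, 0, 0, 1]] (rows listed top to bottom)


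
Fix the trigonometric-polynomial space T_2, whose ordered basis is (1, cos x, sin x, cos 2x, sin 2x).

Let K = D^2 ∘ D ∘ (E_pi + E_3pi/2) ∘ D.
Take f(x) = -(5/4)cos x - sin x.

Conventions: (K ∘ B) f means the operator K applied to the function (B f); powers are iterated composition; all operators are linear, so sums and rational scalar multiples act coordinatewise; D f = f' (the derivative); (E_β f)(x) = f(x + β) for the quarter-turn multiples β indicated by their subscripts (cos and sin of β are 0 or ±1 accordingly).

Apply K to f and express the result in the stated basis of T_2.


D f = -cos x + (5/4)sin x
E_pi D f = cos x - (5/4)sin x
E_3pi/2 D f = -(5/4)cos x - sin x
(E_pi + E_3pi/2) D f = -(1/4)cos x - (9/4)sin x
D (E_pi + E_3pi/2) D f = -(9/4)cos x + (1/4)sin x
D D (E_pi + E_3pi/2) D f = (1/4)cos x + (9/4)sin x
D D D (E_pi + E_3pi/2) D f = (9/4)cos x - (1/4)sin x

g(x) = (9/4)cos x - (1/4)sin x


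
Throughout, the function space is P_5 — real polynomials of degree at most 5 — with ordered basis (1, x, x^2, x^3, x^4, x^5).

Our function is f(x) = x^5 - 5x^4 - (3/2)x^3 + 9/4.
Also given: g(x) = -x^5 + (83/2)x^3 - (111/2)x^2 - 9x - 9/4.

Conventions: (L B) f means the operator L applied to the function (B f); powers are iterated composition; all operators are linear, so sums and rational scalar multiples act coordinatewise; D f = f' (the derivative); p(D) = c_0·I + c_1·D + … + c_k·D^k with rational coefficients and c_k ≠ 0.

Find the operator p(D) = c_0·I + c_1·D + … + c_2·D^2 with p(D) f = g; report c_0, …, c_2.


c_0 = -1, c_1 = -1, c_2 = 1

D^0 f = x^5 - 5x^4 - (3/2)x^3 + 9/4
D^1 f = 5x^4 - 20x^3 - (9/2)x^2
D^2 f = 20x^3 - 60x^2 - 9x
matching coefficients of g against c_0 f + c_1 Df + … from the top degree down determines the c_i
solution: c_0 = -1, c_1 = -1, c_2 = 1


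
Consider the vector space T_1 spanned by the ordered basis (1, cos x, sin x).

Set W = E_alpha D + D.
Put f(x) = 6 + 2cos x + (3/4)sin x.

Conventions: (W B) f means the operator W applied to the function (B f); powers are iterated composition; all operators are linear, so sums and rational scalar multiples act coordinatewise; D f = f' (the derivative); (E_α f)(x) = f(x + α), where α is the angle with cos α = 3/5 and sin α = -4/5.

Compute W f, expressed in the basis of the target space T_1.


g(x) = (14/5)cos x - (13/5)sin x

D f = (3/4)cos x - 2sin x
E_alpha D f = (41/20)cos x - (3/5)sin x
D f = (3/4)cos x - 2sin x
(E_alpha D + D) f = (14/5)cos x - (13/5)sin x


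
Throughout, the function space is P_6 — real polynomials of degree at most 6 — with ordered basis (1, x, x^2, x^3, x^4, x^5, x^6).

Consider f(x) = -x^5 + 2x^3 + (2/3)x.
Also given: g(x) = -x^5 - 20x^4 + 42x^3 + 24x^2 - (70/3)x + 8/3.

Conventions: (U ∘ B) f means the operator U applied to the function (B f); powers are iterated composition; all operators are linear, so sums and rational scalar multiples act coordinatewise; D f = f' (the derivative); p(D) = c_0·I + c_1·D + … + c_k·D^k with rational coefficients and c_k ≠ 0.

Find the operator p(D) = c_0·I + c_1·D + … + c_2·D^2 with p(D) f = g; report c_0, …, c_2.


D^0 f = -x^5 + 2x^3 + (2/3)x
D^1 f = -5x^4 + 6x^2 + 2/3
D^2 f = -20x^3 + 12x
matching coefficients of g against c_0 f + c_1 Df + … from the top degree down determines the c_i
solution: c_0 = 1, c_1 = 4, c_2 = -2

p(D) = I + 4·D − 2·D^2, i.e. c_0 = 1, c_1 = 4, c_2 = -2


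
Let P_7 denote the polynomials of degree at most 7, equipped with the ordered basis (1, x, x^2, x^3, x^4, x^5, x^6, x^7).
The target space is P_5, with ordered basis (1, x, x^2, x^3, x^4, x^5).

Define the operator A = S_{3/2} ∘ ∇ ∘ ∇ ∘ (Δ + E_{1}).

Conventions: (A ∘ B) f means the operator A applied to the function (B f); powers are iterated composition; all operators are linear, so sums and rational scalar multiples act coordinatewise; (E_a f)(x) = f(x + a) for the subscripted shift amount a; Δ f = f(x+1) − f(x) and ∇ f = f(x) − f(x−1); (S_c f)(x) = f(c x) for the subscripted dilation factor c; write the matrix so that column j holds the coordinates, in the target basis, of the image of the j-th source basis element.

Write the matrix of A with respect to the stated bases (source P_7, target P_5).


the matrix is [[0, 0, 2, 6, -10, 30, -58, 126]; [0, 0, 0, 9, 36, -75, 270, -609]; [0, 0, 0, 0, 27, 135, -675/2, 2835/2]; [0, 0, 0, 0, 0, 135/2, 405, -4725/4]; [0, 0, 0, 0, 0, 0, 1215/8, 8505/8]; [0, 0, 0, 0, 0, 0, 0, 5103/16]] (rows listed top to bottom)

image of 1: 0
image of x: 0
image of x^2: 2
image of x^3: 9x + 6
image of x^4: 27x^2 + 36x - 10
image of x^5: (135/2)x^3 + 135x^2 - 75x + 30
image of x^6: (1215/8)x^4 + 405x^3 - (675/2)x^2 + 270x - 58
image of x^7: (5103/16)x^5 + (8505/8)x^4 - (4725/4)x^3 + (2835/2)x^2 - 609x + 126
each image's coordinates form column j of the matrix


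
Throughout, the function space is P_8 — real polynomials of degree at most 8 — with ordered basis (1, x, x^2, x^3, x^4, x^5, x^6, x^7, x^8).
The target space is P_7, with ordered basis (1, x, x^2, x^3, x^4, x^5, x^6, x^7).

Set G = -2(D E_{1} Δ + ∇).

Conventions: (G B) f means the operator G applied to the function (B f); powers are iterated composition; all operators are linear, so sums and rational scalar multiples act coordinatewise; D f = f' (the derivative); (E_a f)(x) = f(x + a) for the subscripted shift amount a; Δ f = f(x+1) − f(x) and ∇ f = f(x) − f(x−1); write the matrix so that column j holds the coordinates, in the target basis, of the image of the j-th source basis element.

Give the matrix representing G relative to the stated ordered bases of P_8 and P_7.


the matrix is [[0, -2, -2, -20, -54, -152, -370, -884, -2030]; [0, 0, -4, -6, -80, -270, -912, -2590, -7072]; [0, 0, 0, -6, -12, -200, -810, -3192, -10360]; [0, 0, 0, 0, -8, -20, -400, -1890, -8512]; [0, 0, 0, 0, 0, -10, -30, -700, -3780]; [0, 0, 0, 0, 0, 0, -12, -42, -1120]; [0, 0, 0, 0, 0, 0, 0, -14, -56]; [0, 0, 0, 0, 0, 0, 0, 0, -16]] (rows listed top to bottom)

image of 1: 0
image of x: -2
image of x^2: -4x - 2
image of x^3: -6x^2 - 6x - 20
image of x^4: -8x^3 - 12x^2 - 80x - 54
image of x^5: -10x^4 - 20x^3 - 200x^2 - 270x - 152
image of x^6: -12x^5 - 30x^4 - 400x^3 - 810x^2 - 912x - 370
image of x^7: -14x^6 - 42x^5 - 700x^4 - 1890x^3 - 3192x^2 - 2590x - 884
image of x^8: -16x^7 - 56x^6 - 1120x^5 - 3780x^4 - 8512x^3 - 10360x^2 - 7072x - 2030
each image's coordinates form column j of the matrix


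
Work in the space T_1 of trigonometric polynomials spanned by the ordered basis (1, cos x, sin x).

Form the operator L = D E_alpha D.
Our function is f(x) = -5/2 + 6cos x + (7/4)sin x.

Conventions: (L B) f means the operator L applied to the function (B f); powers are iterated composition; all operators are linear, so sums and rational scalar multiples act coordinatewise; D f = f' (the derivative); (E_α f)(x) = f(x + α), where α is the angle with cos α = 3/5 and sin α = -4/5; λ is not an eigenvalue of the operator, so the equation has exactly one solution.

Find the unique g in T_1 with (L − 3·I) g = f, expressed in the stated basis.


g(x) = 5/6 - (115/68)cos x - (15/136)sin x

write g with unknown coordinates in the stated basis and equate coefficients in (L − 3·I) g = f
solving from the highest basis element down gives g = 5/6 - (115/68)cos x - (15/136)sin x
check: L g = (63/68)cos x + (193/136)sin x
so L g − 3·g = -5/2 + 6cos x + (7/4)sin x = f ✓


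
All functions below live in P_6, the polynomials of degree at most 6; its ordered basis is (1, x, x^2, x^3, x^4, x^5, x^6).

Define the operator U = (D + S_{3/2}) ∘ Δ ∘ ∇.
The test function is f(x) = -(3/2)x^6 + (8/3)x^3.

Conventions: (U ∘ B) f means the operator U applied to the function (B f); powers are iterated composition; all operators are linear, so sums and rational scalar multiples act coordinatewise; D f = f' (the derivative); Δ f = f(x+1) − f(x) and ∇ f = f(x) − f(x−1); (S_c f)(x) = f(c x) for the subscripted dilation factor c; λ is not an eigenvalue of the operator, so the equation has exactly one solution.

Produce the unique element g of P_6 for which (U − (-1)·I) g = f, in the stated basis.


write g with unknown coordinates in the stated basis and equate coefficients in (U − (-1)·I) g = f
solving from the highest basis element down gives g = -(3/2)x^6 + (3645/16)x^4 + (548/3)x^3 - (96795/16)x^2 - (14043/2)x + 42203/4
check: U g = -(3645/16)x^4 - 180x^3 + (96795/16)x^2 + (14043/2)x - 42203/4
so U g − (-1)·g = -(3/2)x^6 + (8/3)x^3 = f ✓

the image equals g(x) = -(3/2)x^6 + (3645/16)x^4 + (548/3)x^3 - (96795/16)x^2 - (14043/2)x + 42203/4


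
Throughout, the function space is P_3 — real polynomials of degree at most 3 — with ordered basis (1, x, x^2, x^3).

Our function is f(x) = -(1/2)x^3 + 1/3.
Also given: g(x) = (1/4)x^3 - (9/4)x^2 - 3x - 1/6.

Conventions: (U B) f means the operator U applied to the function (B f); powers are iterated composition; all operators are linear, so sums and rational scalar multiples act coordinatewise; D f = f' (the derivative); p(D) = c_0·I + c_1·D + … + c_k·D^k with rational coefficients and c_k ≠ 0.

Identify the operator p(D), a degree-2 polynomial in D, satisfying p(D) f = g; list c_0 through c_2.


c_0 = -1/2, c_1 = 3/2, c_2 = 1

D^0 f = -(1/2)x^3 + 1/3
D^1 f = -(3/2)x^2
D^2 f = -3x
matching coefficients of g against c_0 f + c_1 Df + … from the top degree down determines the c_i
solution: c_0 = -1/2, c_1 = 3/2, c_2 = 1


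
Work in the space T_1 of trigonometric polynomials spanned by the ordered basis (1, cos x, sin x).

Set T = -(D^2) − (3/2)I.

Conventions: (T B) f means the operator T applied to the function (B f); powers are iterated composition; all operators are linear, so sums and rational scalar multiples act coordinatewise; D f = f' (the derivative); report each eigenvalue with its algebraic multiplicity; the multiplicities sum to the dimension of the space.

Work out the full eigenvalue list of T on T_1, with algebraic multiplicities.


λ = -3/2 (multiplicity 1), λ = -1/2 (multiplicity 2)

image of 1: -3/2
image of cos x: -(1/2)cos x
image of sin x: -(1/2)sin x
the matrix is diagonal; its diagonal is (-3/2, -1/2, -1/2)
for a triangular matrix the eigenvalues are the diagonal entries, with algebraic multiplicity their repetition count


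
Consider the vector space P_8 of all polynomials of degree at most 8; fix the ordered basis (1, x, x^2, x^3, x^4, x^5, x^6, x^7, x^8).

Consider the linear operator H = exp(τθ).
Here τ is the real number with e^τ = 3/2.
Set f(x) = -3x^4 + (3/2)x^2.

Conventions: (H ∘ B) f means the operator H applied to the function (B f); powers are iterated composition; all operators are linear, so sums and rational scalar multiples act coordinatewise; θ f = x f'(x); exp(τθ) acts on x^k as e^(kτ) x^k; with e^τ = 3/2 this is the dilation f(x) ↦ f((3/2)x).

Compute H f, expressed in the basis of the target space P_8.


exp(τθ) x^k = e^(kτ) x^k; with e^τ = 3/2 this sends x^k to (3/2)^k x^k
x^2 ↦ 9/4 x^2
x^4 ↦ 81/16 x^4
applying this coordinatewise to f: exp(τθ) f = -(243/16)x^4 + (27/8)x^2

g(x) = -(243/16)x^4 + (27/8)x^2


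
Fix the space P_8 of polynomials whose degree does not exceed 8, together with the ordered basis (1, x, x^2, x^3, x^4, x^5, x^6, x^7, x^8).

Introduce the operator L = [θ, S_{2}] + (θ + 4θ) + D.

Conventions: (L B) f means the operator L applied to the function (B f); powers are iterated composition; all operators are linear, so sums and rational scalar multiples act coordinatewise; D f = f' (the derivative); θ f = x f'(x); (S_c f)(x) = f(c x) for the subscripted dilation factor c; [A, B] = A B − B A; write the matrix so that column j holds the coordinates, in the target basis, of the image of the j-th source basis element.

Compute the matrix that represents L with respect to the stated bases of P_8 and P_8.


the matrix is [[0, 1, 0, 0, 0, 0, 0, 0, 0]; [0, 5, 2, 0, 0, 0, 0, 0, 0]; [0, 0, 10, 3, 0, 0, 0, 0, 0]; [0, 0, 0, 15, 4, 0, 0, 0, 0]; [0, 0, 0, 0, 20, 5, 0, 0, 0]; [0, 0, 0, 0, 0, 25, 6, 0, 0]; [0, 0, 0, 0, 0, 0, 30, 7, 0]; [0, 0, 0, 0, 0, 0, 0, 35, 8]; [0, 0, 0, 0, 0, 0, 0, 0, 40]] (rows listed top to bottom)

image of 1: 0
image of x: 5x + 1
image of x^2: 10x^2 + 2x
image of x^3: 15x^3 + 3x^2
image of x^4: 20x^4 + 4x^3
image of x^5: 25x^5 + 5x^4
image of x^6: 30x^6 + 6x^5
image of x^7: 35x^7 + 7x^6
image of x^8: 40x^8 + 8x^7
each image's coordinates form column j of the matrix


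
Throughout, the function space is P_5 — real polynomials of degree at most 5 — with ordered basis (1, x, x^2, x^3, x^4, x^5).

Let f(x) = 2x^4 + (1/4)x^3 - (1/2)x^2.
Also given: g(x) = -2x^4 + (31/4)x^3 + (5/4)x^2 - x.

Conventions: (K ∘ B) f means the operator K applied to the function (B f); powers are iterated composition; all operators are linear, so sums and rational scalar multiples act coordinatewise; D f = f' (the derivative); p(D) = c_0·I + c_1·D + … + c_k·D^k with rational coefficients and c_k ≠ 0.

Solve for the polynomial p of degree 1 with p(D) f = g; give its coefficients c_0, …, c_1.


D^0 f = 2x^4 + (1/4)x^3 - (1/2)x^2
D^1 f = 8x^3 + (3/4)x^2 - x
matching coefficients of g against c_0 f + c_1 Df + … from the top degree down determines the c_i
solution: c_0 = -1, c_1 = 1

c_0 = -1, c_1 = 1


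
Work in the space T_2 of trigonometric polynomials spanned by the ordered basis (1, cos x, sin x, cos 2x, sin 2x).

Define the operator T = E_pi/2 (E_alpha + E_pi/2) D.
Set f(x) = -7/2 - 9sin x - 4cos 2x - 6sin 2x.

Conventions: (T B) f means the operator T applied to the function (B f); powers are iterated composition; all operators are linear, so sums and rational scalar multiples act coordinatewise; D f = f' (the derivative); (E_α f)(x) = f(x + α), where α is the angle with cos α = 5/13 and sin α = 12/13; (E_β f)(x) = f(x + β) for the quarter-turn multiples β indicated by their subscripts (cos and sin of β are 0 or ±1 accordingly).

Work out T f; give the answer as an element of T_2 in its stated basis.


D f = -9cos x - 12cos 2x + 8sin 2x
E_alpha D f = -(45/13)cos x + (108/13)sin x + (2388/169)cos 2x + (488/169)sin 2x
E_pi/2 D f = 9sin x + 12cos 2x - 8sin 2x
(E_alpha + E_pi/2) D f = -(45/13)cos x + (225/13)sin x + (4416/169)cos 2x - (864/169)sin 2x
E_pi/2 (E_alpha + E_pi/2) D f = (225/13)cos x + (45/13)sin x - (4416/169)cos 2x + (864/169)sin 2x

g(x) = (225/13)cos x + (45/13)sin x - (4416/169)cos 2x + (864/169)sin 2x


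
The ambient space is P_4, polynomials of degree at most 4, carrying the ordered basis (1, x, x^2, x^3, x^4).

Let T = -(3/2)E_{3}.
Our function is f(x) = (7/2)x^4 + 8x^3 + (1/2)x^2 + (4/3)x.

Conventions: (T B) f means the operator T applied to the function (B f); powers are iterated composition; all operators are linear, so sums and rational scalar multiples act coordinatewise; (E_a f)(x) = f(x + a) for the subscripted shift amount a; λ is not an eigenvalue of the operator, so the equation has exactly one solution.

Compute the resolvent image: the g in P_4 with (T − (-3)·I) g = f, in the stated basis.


write g with unknown coordinates in the stated basis and equate coefficients in (T − (-3)·I) g = f
solving from the highest basis element down gives g = (7/3)x^4 + (100/3)x^3 + (1279/3)x^2 + (33398/9)x + 48176/3
check: T g = -(7/2)x^4 - 92x^3 - (2557/2)x^2 - (33394/3)x - 48176
so T g − (-3)·g = (7/2)x^4 + 8x^3 + (1/2)x^2 + (4/3)x = f ✓

g(x) = (7/3)x^4 + (100/3)x^3 + (1279/3)x^2 + (33398/9)x + 48176/3


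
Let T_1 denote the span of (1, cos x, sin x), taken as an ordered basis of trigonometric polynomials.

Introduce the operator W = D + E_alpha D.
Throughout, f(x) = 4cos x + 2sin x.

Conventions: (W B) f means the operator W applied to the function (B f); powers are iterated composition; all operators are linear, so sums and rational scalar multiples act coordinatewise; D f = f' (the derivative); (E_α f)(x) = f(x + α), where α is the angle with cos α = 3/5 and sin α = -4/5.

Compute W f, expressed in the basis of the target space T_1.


the image equals g(x) = (32/5)cos x - (24/5)sin x

D f = 2cos x - 4sin x
D f = 2cos x - 4sin x
E_alpha D f = (22/5)cos x - (4/5)sin x
(D + E_alpha D) f = (32/5)cos x - (24/5)sin x


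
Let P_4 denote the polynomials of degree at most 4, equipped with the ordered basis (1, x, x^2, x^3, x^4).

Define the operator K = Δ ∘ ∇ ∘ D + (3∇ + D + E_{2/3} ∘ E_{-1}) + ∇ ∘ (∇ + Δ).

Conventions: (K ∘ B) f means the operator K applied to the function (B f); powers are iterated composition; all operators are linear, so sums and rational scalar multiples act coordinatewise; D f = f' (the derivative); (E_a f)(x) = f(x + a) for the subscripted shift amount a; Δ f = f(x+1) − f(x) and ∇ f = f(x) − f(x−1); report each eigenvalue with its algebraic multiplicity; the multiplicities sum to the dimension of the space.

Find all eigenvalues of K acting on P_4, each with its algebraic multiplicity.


image of 1: 1
image of x: x + 11/3
image of x^2: x^2 + (22/3)x + 10/9
image of x^3: x^3 + 11x^2 + (10/3)x + 80/27
image of x^4: x^4 + (44/3)x^3 + (20/3)x^2 + (320/27)x + 1054/81
the matrix is upper triangular; its diagonal is (1, 1, 1, 1, 1)
for a triangular matrix the eigenvalues are the diagonal entries, with algebraic multiplicity their repetition count

λ = 1 (multiplicity 5)


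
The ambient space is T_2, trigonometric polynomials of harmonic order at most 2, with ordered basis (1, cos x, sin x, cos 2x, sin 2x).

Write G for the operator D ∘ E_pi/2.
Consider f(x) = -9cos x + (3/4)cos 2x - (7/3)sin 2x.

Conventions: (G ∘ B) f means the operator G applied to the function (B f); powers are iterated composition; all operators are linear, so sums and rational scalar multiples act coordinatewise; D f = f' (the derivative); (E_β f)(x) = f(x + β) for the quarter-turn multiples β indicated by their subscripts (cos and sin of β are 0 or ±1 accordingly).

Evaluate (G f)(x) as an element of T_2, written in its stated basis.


the result is g(x) = 9cos x + (14/3)cos 2x + (3/2)sin 2x

E_pi/2 f = 9sin x - (3/4)cos 2x + (7/3)sin 2x
D E_pi/2 f = 9cos x + (14/3)cos 2x + (3/2)sin 2x


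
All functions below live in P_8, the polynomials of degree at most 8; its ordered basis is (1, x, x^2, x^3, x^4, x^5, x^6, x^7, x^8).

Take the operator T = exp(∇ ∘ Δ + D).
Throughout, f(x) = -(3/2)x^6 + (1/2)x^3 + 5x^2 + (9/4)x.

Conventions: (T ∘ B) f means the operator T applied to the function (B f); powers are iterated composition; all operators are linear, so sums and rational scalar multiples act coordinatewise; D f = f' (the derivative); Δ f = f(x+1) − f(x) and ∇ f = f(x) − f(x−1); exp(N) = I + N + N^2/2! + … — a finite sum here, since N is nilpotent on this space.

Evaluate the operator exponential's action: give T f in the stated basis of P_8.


the result is g(x) = -(3/2)x^6 - 9x^5 - (135/2)x^4 - (419/2)x^3 - 601x^2 - (3209/4)x - 2455/4

order-1 term: -9x^5 - 45x^4 - (87/2)x^2 + 13x + 37/4
order-2 term: -(45/2)x^4 - 180x^3 - 270x^2 - (177/2)x - 82
order-3 term: -30x^3 - 270x^2 - 540x - 449/2
order-4 term: -(45/2)x^2 - 180x - 270
order-5 term: -9x - 45
order-6 term: -3/2
the series for exp(∇ ∘ Δ + D) f terminates at order 6
exp(∇ ∘ Δ + D) f = -(3/2)x^6 - 9x^5 - (135/2)x^4 - (419/2)x^3 - 601x^2 - (3209/4)x - 2455/4


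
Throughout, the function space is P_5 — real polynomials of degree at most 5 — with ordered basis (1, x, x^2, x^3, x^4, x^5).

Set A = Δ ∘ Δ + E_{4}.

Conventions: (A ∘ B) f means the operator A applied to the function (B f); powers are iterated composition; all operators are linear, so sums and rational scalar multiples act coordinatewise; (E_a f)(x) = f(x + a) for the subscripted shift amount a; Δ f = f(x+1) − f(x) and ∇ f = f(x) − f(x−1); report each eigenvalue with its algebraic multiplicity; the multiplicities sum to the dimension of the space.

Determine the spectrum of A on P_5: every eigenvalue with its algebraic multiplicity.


image of 1: 1
image of x: x + 4
image of x^2: x^2 + 8x + 18
image of x^3: x^3 + 12x^2 + 54x + 70
image of x^4: x^4 + 16x^3 + 108x^2 + 280x + 270
image of x^5: x^5 + 20x^4 + 180x^3 + 700x^2 + 1350x + 1054
the matrix is upper triangular; its diagonal is (1, 1, 1, 1, 1, 1)
for a triangular matrix the eigenvalues are the diagonal entries, with algebraic multiplicity their repetition count

λ = 1 (multiplicity 6)


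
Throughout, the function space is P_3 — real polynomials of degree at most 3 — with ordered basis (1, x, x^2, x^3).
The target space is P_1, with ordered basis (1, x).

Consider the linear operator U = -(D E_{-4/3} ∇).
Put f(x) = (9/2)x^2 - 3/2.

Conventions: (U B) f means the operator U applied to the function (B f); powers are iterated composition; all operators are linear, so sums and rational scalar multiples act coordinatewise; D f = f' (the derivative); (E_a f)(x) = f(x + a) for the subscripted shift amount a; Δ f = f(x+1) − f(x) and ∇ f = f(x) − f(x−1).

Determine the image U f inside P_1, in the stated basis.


g(x) = -9

∇ f = 9x - 9/2
E_{-4/3} ∇ f = 9x - 33/2
D E_{-4/3} ∇ f = 9
(-(D E_{-4/3} ∇)) f = -9


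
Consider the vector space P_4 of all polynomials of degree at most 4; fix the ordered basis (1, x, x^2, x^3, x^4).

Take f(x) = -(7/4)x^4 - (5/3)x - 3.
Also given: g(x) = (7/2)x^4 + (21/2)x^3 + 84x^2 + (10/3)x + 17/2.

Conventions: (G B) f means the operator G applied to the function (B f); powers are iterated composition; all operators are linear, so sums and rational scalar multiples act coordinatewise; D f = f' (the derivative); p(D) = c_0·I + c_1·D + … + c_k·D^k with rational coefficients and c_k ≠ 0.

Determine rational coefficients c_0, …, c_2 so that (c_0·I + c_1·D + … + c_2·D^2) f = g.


c_0 = -2, c_1 = -3/2, c_2 = -4

D^0 f = -(7/4)x^4 - (5/3)x - 3
D^1 f = -7x^3 - 5/3
D^2 f = -21x^2
matching coefficients of g against c_0 f + c_1 Df + … from the top degree down determines the c_i
solution: c_0 = -2, c_1 = -3/2, c_2 = -4


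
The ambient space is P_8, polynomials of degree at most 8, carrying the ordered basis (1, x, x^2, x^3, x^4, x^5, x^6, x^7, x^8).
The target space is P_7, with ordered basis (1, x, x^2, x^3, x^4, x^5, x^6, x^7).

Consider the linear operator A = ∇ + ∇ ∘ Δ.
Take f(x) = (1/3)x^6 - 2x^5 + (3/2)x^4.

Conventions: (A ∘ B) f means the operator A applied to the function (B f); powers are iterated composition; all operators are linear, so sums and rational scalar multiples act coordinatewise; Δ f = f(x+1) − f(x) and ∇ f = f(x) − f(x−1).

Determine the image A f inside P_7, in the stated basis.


∇ f = 2x^5 - 15x^4 + (98/3)x^3 - 34x^2 + 18x - 23/6
Δ f = 2x^5 - 5x^4 - (22/3)x^3 - 6x^2 - 2x - 1/6
∇ Δ f = 10x^4 - 40x^3 + 28x^2 - 20x + 11/3
(∇ + ∇ ∘ Δ) f = 2x^5 - 5x^4 - (22/3)x^3 - 6x^2 - 2x - 1/6

the image equals g(x) = 2x^5 - 5x^4 - (22/3)x^3 - 6x^2 - 2x - 1/6
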